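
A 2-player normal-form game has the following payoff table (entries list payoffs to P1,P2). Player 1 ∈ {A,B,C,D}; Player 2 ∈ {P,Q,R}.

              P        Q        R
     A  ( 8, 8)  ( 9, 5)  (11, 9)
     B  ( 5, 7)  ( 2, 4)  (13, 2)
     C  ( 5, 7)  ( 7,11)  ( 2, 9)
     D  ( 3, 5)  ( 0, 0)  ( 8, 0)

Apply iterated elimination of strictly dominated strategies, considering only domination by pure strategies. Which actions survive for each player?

P1 drop C (A beats it: P:8>5 Q:9>7 R:11>2)
P1 drop D (A beats it: P:8>3 Q:9>0 R:11>8)
P2 drop Q (P beats it: A:8>5 B:7>4)
P1→{A,B} P2→{P,R}

Remaining: P1:{A,B} P2:{P,R}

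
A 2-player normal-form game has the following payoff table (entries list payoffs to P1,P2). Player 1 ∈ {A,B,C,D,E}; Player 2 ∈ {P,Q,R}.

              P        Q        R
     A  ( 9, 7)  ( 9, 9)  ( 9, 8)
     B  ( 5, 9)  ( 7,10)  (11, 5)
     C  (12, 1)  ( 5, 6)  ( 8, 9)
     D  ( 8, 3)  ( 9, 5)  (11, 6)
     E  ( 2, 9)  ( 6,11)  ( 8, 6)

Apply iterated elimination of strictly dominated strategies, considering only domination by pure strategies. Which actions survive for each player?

P1 drop E (A beats it: P:9>2 Q:9>6 R:9>8)
P2 drop P (Q beats it: A:9>7 B:10>9 C:6>1 D:5>3)
P1 drop C (A beats it: Q:9>5 R:9>8)
P1→{A,B,D} P2→{Q,R}

Remaining: P1:{A,B,D} P2:{Q,R}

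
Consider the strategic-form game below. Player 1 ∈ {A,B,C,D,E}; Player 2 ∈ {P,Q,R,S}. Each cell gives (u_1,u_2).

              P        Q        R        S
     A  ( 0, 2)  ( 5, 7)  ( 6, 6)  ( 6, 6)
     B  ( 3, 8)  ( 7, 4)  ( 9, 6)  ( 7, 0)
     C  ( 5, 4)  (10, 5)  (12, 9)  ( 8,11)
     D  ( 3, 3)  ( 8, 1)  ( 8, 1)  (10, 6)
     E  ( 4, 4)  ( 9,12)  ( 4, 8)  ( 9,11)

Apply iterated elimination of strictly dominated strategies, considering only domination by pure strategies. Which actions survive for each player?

Survivors P1:{C,D,E} P2:{Q,S}

P1 drop A (B beats it: P:3>0 Q:7>5 R:9>6 S:7>6)
P1 drop B (C beats it: P:5>3 Q:10>7 R:12>9 S:8>7)
P2 drop P (S beats it: C:11>4 D:6>3 E:11>4)
P2 drop R (S beats it: C:11>9 D:6>1 E:11>8)
P1→{C,D,E} P2→{Q,S}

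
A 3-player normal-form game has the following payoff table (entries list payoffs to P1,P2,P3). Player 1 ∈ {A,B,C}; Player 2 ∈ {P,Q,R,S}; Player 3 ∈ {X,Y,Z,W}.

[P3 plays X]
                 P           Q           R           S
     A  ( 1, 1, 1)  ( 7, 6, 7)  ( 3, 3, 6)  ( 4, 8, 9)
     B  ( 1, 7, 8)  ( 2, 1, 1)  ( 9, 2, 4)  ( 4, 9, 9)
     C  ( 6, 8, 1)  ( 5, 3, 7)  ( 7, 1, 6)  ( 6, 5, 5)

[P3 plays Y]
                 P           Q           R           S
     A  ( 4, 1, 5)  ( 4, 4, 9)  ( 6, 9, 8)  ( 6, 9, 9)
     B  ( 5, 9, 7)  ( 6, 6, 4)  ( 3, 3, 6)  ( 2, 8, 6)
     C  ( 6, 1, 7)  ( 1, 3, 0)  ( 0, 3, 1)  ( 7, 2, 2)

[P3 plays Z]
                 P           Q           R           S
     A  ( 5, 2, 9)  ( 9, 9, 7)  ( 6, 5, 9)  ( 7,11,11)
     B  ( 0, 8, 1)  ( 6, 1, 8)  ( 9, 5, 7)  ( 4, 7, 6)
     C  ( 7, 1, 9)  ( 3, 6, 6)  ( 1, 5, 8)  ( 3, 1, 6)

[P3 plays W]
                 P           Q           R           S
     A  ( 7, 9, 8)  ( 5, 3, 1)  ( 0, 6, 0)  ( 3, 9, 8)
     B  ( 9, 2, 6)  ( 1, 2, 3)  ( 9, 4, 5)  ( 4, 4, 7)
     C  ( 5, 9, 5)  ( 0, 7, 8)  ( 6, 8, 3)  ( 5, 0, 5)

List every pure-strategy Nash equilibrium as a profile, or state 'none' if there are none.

PSNE = {(A,S,Z)}

(A,P,X): not NE [P1→C gives 6>1; P2→S gives 8>1; P3→Z gives 9>1]
(A,P,Y): not NE [P1→C gives 6>4; P2→S gives 9>1; P3→Z gives 9>5]
(A,P,Z): not NE [P1→C gives 7>5; P2→S gives 11>2]
(A,P,W): not NE [P1→B gives 9>7; P3→Z gives 9>8]
(A,Q,X): not NE [P2→S gives 8>6; P3→Y gives 9>7]
(A,Q,Y): not NE [P1→B gives 6>4; P2→S gives 9>4]
(A,Q,Z): not NE [P2→S gives 11>9; P3→Y gives 9>7]
(A,Q,W): not NE [P2→S gives 9>3; P3→Y gives 9>1]
(A,R,X): not NE [P1→B gives 9>3; P2→S gives 8>3; P3→Z gives 9>6]
(A,R,Y): not NE [P3→Z gives 9>8]
(A,R,Z): not NE [P1→B gives 9>6; P2→S gives 11>5]
(A,R,W): not NE [P1→B gives 9>0; P2→S gives 9>6; P3→Z gives 9>0]
(A,S,X): not NE [P1→C gives 6>4; P3→Z gives 11>9]
(A,S,Y): not NE [P1→C gives 7>6; P3→Z gives 11>9]
(A,S,Z): NE
(A,S,W): not NE [P1→C gives 5>3; P3→Z gives 11>8]
(B,P,X): not NE [P1→C gives 6>1; P2→S gives 9>7]
(B,P,Y): not NE [P1→C gives 6>5; P3→X gives 8>7]
(B,P,Z): not NE [P1→C gives 7>0; P3→X gives 8>1]
(B,P,W): not NE [P2→S gives 4>2; P3→X gives 8>6]
(B,Q,X): not NE [P1→A gives 7>2; P2→S gives 9>1; P3→Z gives 8>1]
(B,Q,Y): not NE [P2→P gives 9>6; P3→Z gives 8>4]
(B,Q,Z): not NE [P1→A gives 9>6; P2→P gives 8>1]
(B,Q,W): not NE [P1→A gives 5>1; P2→S gives 4>2; P3→Z gives 8>3]
(B,R,X): not NE [P2→S gives 9>2; P3→Z gives 7>4]
(B,R,Y): not NE [P1→A gives 6>3; P2→P gives 9>3; P3→Z gives 7>6]
(B,R,Z): not NE [P2→P gives 8>5]
(B,R,W): not NE [P3→Z gives 7>5]
(B,S,X): not NE [P1→C gives 6>4]
(B,S,Y): not NE [P1→C gives 7>2; P2→P gives 9>8; P3→X gives 9>6]
(B,S,Z): not NE [P1→A gives 7>4; P2→P gives 8>7; P3→X gives 9>6]
(B,S,W): not NE [P1→C gives 5>4; P3→X gives 9>7]
(C,P,X): not NE [P3→Z gives 9>1]
(C,P,Y): not NE [P2→R gives 3>1; P3→Z gives 9>7]
(C,P,Z): not NE [P2→Q gives 6>1]
(C,P,W): not NE [P1→B gives 9>5; P3→Z gives 9>5]
(C,Q,X): not NE [P1→A gives 7>5; P2→P gives 8>3; P3→W gives 8>7]
(C,Q,Y): not NE [P1→B gives 6>1; P3→W gives 8>0]
(C,Q,Z): not NE [P1→A gives 9>3; P3→W gives 8>6]
(C,Q,W): not NE [P1→A gives 5>0; P2→P gives 9>7]
(C,R,X): not NE [P1→B gives 9>7; P2→P gives 8>1; P3→Z gives 8>6]
(C,R,Y): not NE [P1→A gives 6>0; P3→Z gives 8>1]
(C,R,Z): not NE [P1→B gives 9>1; P2→Q gives 6>5]
(C,R,W): not NE [P1→B gives 9>6; P2→P gives 9>8; P3→Z gives 8>3]
(C,S,X): not NE [P2→P gives 8>5; P3→Z gives 6>5]
(C,S,Y): not NE [P2→R gives 3>2; P3→Z gives 6>2]
(C,S,Z): not NE [P1→A gives 7>3; P2→Q gives 6>1]
(C,S,W): not NE [P2→P gives 9>0; P3→Z gives 6>5]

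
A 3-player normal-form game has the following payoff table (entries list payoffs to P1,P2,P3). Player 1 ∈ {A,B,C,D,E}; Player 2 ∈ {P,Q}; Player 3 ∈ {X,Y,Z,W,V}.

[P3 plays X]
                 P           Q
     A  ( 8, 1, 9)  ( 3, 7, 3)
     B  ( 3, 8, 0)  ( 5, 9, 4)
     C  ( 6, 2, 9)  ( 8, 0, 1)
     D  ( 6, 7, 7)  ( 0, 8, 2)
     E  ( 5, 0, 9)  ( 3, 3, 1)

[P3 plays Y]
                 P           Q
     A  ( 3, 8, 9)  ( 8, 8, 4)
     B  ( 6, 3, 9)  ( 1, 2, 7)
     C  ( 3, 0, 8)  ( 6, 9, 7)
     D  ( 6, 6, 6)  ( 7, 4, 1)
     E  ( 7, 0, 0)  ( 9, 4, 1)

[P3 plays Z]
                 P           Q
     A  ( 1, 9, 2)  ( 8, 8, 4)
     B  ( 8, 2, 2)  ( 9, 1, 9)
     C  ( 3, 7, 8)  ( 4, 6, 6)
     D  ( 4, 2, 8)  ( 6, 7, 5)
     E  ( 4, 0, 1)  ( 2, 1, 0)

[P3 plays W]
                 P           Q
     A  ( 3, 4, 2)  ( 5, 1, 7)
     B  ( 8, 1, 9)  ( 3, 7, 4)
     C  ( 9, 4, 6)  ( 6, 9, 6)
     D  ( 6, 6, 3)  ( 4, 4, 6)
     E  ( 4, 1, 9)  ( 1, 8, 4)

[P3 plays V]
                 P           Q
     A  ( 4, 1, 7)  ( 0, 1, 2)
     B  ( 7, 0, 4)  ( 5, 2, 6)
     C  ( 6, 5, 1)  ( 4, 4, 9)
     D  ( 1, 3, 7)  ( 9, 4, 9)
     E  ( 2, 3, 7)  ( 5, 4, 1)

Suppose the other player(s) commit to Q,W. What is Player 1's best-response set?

u_1(A vs Q,W) = 5
u_1(B vs Q,W) = 3
u_1(C vs Q,W) = 6
u_1(D vs Q,W) = 4
u_1(E vs Q,W) = 1
max payoff 6 at {C}

argmax u_1 = {C}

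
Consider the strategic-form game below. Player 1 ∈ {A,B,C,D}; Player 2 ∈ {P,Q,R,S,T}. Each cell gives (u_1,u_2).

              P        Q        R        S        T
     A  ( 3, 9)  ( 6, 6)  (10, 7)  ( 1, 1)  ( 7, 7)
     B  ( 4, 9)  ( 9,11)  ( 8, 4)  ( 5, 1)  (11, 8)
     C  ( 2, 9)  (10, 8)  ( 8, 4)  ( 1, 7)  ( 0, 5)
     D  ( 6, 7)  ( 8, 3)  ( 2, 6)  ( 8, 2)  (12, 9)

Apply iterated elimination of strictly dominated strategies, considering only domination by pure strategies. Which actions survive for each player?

P2 drop R (P beats it: A:9>7 B:9>4 C:9>4 D:7>6)
P1 drop A (B beats it: P:4>3 Q:9>6 S:5>1 T:11>7)
P2 drop S (P beats it: B:9>1 C:9>7 D:7>2)
P1→{B,C,D} P2→{P,Q,T}

IESDS → P1:{B,C,D} P2:{P,Q,T}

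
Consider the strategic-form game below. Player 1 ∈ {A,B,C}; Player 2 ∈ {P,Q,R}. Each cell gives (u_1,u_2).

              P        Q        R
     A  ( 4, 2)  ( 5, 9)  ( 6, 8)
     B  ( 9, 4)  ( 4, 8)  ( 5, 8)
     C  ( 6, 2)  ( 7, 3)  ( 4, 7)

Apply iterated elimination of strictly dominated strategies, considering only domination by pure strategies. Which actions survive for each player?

Survivors P1:{A,C} P2:{Q,R}

P2 drop P (Q beats it: A:9>2 B:8>4 C:3>2)
P1 drop B (A beats it: Q:5>4 R:6>5)
P1→{A,C} P2→{Q,R}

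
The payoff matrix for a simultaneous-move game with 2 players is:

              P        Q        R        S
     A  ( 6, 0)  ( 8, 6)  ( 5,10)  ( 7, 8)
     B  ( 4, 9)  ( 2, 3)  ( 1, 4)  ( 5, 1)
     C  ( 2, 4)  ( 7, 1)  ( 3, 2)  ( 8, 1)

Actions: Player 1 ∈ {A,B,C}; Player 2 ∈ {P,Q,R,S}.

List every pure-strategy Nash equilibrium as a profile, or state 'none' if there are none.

(A,P): not NE [P2→R gives 10>0]
(A,Q): not NE [P2→R gives 10>6]
(A,R): NE
(A,S): not NE [P1→C gives 8>7; P2→R gives 10>8]
(B,P): not NE [P1→A gives 6>4]
(B,Q): not NE [P1→A gives 8>2; P2→P gives 9>3]
(B,R): not NE [P1→A gives 5>1; P2→P gives 9>4]
(B,S): not NE [P1→C gives 8>5; P2→P gives 9>1]
(C,P): not NE [P1→A gives 6>2]
(C,Q): not NE [P1→A gives 8>7; P2→P gives 4>1]
(C,R): not NE [P1→A gives 5>3; P2→P gives 4>2]
(C,S): not NE [P2→P gives 4>1]

NE set: (A,R)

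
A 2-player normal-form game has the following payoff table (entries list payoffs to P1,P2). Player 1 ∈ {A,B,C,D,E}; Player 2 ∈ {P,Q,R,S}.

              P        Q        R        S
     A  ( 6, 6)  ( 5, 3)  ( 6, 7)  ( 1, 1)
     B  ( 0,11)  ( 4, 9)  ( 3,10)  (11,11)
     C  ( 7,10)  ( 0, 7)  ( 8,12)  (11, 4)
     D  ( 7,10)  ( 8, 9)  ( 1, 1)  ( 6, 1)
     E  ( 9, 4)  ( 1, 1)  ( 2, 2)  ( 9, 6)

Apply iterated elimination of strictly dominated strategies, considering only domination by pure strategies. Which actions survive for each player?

P2 drop Q (P beats it: A:6>3 B:11>9 C:10>7 D:10>9 E:4>1)
P1 drop A (C beats it: P:7>6 R:8>6 S:11>1)
P1 drop D (E beats it: P:9>7 R:2>1 S:9>6)
P1→{B,C,E} P2→{P,R,S}

Survivors P1:{B,C,E} P2:{P,R,S}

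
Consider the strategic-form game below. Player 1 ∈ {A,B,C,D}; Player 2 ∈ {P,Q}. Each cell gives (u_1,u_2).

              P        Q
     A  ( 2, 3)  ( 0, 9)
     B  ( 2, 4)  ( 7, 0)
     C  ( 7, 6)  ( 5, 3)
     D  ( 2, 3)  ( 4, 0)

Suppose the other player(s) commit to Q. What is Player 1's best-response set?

u_1(A vs Q) = 0
u_1(B vs Q) = 7
u_1(C vs Q) = 5
u_1(D vs Q) = 4
max payoff 7 at {B}

argmax u_1 = {B}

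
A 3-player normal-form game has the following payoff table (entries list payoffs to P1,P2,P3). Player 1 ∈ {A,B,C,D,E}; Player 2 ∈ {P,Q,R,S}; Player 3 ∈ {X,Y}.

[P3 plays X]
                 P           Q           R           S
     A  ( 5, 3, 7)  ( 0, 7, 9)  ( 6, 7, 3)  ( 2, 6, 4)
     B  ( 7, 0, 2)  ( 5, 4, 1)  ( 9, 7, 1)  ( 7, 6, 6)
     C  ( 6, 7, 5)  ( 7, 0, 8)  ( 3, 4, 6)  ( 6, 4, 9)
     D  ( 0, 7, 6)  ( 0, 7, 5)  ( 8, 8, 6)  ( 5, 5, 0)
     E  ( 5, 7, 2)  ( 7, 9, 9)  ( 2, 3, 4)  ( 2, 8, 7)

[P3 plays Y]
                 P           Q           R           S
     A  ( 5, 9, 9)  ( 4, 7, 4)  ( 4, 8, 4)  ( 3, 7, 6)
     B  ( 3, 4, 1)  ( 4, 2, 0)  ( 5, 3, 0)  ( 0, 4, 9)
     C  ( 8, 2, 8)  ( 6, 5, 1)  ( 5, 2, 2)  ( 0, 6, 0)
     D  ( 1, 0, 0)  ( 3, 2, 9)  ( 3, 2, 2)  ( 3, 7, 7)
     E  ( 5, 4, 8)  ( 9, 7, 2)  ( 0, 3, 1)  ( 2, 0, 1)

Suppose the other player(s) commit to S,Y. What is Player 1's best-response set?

P1 best: {A,D}

u_1(A vs S,Y) = 3
u_1(B vs S,Y) = 0
u_1(C vs S,Y) = 0
u_1(D vs S,Y) = 3
u_1(E vs S,Y) = 2
max payoff 3 at {A,D}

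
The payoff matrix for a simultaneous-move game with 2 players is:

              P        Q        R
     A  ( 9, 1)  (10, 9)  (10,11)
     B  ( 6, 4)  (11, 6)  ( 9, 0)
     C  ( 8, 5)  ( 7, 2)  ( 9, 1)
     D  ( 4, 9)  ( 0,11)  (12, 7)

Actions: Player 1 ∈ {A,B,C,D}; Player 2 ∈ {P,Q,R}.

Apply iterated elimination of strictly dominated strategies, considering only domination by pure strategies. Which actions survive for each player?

P1 drop C (A beats it: P:9>8 Q:10>7 R:10>9)
P2 drop P (Q beats it: A:9>1 B:6>4 D:11>9)
P1→{A,B,D} P2→{Q,R}

IESDS → P1:{A,B,D} P2:{Q,R}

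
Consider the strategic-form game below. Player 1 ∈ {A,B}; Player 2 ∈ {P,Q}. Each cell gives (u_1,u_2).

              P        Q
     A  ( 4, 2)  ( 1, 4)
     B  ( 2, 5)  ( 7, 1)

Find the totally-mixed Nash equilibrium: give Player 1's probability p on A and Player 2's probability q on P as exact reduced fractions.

P1 indiff ⇒ q·4+(1-q)·1 = q·2+(1-q)·7 ⇒ q(2) = (1-q)(6) ⇒ q = 3/4
P2 indiff ⇒ p·2+(1-p)·5 = p·4+(1-p)·1 ⇒ p(-2) = (1-p)(-4) ⇒ p = 2/3

p=2/3, q=3/4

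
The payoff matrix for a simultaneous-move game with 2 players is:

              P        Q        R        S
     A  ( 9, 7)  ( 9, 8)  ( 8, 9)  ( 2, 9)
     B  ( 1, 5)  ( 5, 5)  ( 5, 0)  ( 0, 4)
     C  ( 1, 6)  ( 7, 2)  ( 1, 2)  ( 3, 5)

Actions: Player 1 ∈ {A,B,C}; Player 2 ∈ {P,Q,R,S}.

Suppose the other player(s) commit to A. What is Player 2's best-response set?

u_2(P vs A) = 7
u_2(Q vs A) = 8
u_2(R vs A) = 9
u_2(S vs A) = 9
max payoff 9 at {R,S}

P2 best: {R,S}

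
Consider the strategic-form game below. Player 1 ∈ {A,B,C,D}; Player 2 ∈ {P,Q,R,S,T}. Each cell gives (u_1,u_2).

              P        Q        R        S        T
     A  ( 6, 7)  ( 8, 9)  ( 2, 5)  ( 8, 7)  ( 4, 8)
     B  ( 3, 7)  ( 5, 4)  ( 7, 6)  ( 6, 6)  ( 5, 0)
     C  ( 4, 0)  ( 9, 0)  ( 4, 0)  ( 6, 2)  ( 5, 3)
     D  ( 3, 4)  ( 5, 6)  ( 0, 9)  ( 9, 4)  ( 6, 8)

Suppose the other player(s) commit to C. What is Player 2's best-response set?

BR_2 = {T}

u_2(P vs C) = 0
u_2(Q vs C) = 0
u_2(R vs C) = 0
u_2(S vs C) = 2
u_2(T vs C) = 3
max payoff 3 at {T}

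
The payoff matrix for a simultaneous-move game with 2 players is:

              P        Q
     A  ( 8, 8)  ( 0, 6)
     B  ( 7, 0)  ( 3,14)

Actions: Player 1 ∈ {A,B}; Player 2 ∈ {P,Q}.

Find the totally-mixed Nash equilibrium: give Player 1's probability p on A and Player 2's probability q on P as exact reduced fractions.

P1 mixes 7/8 on A; P2 mixes 3/4 on P

P1 indiff ⇒ q·8+(1-q)·0 = q·7+(1-q)·3 ⇒ q(1) = (1-q)(3) ⇒ q = 3/4
P2 indiff ⇒ p·8+(1-p)·0 = p·6+(1-p)·14 ⇒ p(2) = (1-p)(14) ⇒ p = 7/8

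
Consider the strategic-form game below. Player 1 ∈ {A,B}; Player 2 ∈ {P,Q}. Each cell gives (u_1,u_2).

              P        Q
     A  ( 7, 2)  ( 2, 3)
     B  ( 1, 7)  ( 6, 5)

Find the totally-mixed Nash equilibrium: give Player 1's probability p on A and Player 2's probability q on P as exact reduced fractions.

(p,q) = (2/3, 2/5)

P1 indiff ⇒ q·7+(1-q)·2 = q·1+(1-q)·6 ⇒ q(6) = (1-q)(4) ⇒ q = 2/5
P2 indiff ⇒ p·2+(1-p)·7 = p·3+(1-p)·5 ⇒ p(-1) = (1-p)(-2) ⇒ p = 2/3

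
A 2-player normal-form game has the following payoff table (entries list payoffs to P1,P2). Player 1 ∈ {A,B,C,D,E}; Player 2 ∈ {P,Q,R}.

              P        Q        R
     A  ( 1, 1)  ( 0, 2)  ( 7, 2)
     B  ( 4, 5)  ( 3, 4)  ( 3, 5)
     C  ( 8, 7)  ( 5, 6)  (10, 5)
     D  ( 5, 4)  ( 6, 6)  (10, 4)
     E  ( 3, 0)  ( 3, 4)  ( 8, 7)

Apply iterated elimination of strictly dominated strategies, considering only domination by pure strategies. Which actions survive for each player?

Remaining: P1:{C,D} P2:{P,Q}

P1 drop A (C beats it: P:8>1 Q:5>0 R:10>7)
P1 drop B (C beats it: P:8>4 Q:5>3 R:10>3)
P1 drop E (C beats it: P:8>3 Q:5>3 R:10>8)
P2 drop R (Q beats it: C:6>5 D:6>4)
P1→{C,D} P2→{P,Q}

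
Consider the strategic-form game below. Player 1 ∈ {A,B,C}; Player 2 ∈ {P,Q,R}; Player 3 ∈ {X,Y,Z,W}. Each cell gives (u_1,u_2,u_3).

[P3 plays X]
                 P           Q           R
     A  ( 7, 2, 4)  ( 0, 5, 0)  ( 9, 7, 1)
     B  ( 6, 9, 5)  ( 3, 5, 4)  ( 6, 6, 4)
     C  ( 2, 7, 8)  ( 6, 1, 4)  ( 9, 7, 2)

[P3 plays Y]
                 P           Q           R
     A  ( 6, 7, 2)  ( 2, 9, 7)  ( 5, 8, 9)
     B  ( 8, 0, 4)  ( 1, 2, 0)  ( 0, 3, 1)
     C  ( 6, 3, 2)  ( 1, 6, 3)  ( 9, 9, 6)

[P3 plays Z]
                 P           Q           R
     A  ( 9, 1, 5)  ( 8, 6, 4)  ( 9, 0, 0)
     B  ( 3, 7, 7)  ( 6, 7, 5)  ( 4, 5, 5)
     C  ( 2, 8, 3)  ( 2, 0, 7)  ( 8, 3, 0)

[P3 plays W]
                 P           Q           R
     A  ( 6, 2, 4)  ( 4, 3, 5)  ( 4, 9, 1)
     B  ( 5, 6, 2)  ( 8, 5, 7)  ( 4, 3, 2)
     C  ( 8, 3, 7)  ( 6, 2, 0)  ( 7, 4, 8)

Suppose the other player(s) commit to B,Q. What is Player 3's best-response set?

argmax u_3 = {W}

u_3(X vs B,Q) = 4
u_3(Y vs B,Q) = 0
u_3(Z vs B,Q) = 5
u_3(W vs B,Q) = 7
max payoff 7 at {W}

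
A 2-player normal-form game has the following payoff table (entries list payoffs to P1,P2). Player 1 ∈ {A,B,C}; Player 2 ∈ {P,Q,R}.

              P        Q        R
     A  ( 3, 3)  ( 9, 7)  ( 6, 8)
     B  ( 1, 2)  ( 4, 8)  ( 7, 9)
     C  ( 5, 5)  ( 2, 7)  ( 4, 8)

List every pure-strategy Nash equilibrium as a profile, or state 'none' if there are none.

(A,P): not NE [P1→C gives 5>3; P2→R gives 8>3]
(A,Q): not NE [P2→R gives 8>7]
(A,R): not NE [P1→B gives 7>6]
(B,P): not NE [P1→C gives 5>1; P2→R gives 9>2]
(B,Q): not NE [P1→A gives 9>4; P2→R gives 9>8]
(B,R): NE
(C,P): not NE [P2→R gives 8>5]
(C,Q): not NE [P1→A gives 9>2; P2→R gives 8>7]
(C,R): not NE [P1→B gives 7>4]

Nash profiles: (B,R)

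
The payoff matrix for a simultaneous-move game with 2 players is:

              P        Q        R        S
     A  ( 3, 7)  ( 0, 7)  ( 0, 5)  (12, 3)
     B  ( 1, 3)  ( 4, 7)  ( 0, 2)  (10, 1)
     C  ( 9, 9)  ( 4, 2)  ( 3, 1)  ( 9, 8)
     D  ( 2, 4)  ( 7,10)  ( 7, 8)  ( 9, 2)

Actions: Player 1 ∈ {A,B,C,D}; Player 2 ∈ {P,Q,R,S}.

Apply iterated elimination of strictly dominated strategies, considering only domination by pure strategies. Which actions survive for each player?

P2 drop R (Q beats it: A:7>5 B:7>2 C:2>1 D:10>8)
P2 drop S (P beats it: A:7>3 B:3>1 C:9>8 D:4>2)
P1 drop A (C beats it: P:9>3 Q:4>0)
P1 drop B (D beats it: P:2>1 Q:7>4)
P1→{C,D} P2→{P,Q}

IESDS → P1:{C,D} P2:{P,Q}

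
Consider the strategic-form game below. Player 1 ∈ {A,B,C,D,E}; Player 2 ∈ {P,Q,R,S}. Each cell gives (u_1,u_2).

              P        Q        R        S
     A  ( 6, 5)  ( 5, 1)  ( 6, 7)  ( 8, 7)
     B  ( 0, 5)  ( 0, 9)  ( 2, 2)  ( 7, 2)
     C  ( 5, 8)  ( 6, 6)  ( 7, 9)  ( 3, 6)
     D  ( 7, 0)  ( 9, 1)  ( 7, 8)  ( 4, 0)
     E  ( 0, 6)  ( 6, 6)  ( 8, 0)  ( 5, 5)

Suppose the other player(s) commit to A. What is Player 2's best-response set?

u_2(P vs A) = 5
u_2(Q vs A) = 1
u_2(R vs A) = 7
u_2(S vs A) = 7
max payoff 7 at {R,S}

argmax u_2 = {R,S}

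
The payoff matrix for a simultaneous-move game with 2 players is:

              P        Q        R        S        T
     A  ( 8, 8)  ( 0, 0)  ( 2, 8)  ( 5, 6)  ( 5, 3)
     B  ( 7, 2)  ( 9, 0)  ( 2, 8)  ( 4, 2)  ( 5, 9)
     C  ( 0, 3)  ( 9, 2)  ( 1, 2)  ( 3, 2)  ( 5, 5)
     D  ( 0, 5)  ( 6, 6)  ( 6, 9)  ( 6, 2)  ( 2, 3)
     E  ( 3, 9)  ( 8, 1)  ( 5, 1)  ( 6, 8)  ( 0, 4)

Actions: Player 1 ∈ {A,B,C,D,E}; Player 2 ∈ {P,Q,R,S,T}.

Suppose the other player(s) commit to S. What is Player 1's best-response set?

P1 best: {D,E}

u_1(A vs S) = 5
u_1(B vs S) = 4
u_1(C vs S) = 3
u_1(D vs S) = 6
u_1(E vs S) = 6
max payoff 6 at {D,E}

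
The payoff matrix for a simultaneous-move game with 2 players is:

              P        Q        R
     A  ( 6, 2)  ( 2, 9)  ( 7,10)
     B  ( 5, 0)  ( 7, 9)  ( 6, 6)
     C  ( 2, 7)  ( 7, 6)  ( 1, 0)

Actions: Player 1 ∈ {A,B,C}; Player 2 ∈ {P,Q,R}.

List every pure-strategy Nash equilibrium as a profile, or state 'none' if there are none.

PSNE = {(A,R), (B,Q)}

(A,P): not NE [P2→R gives 10>2]
(A,Q): not NE [P1→C gives 7>2; P2→R gives 10>9]
(A,R): NE
(B,P): not NE [P1→A gives 6>5; P2→Q gives 9>0]
(B,Q): NE
(B,R): not NE [P1→A gives 7>6; P2→Q gives 9>6]
(C,P): not NE [P1→A gives 6>2]
(C,Q): not NE [P2→P gives 7>6]
(C,R): not NE [P1→A gives 7>1; P2→P gives 7>0]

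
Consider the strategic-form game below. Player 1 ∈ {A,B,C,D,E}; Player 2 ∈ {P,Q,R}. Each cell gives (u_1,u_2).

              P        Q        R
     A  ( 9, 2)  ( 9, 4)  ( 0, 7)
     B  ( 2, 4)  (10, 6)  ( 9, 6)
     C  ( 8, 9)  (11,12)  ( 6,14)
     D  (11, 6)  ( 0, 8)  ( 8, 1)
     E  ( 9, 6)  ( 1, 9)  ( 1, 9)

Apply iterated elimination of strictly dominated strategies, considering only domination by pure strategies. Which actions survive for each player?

Remaining: P1:{B,C} P2:{Q,R}

P2 drop P (Q beats it: A:4>2 B:6>4 C:12>9 D:8>6 E:9>6)
P1 drop A (B beats it: Q:10>9 R:9>0)
P1 drop D (B beats it: Q:10>0 R:9>8)
P1 drop E (B beats it: Q:10>1 R:9>1)
P1→{B,C} P2→{Q,R}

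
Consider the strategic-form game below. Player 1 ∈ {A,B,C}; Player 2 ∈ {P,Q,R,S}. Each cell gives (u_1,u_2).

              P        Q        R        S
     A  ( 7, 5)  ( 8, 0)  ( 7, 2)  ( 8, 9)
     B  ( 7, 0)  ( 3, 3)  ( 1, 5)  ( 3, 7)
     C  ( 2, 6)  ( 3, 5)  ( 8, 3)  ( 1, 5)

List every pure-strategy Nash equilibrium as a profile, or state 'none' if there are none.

NE set: (A,S)

(A,P): not NE [P2→S gives 9>5]
(A,Q): not NE [P2→S gives 9>0]
(A,R): not NE [P1→C gives 8>7; P2→S gives 9>2]
(A,S): NE
(B,P): not NE [P2→S gives 7>0]
(B,Q): not NE [P1→A gives 8>3; P2→S gives 7>3]
(B,R): not NE [P1→C gives 8>1; P2→S gives 7>5]
(B,S): not NE [P1→A gives 8>3]
(C,P): not NE [P1→B gives 7>2]
(C,Q): not NE [P1→A gives 8>3; P2→P gives 6>5]
(C,R): not NE [P2→P gives 6>3]
(C,S): not NE [P1→A gives 8>1; P2→P gives 6>5]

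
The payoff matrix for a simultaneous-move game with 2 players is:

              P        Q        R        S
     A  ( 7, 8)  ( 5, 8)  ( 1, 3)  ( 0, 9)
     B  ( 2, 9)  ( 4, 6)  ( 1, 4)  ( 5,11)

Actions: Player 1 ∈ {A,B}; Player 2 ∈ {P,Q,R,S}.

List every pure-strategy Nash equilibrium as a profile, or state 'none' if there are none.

(A,P): not NE [P2→S gives 9>8]
(A,Q): not NE [P2→S gives 9>8]
(A,R): not NE [P2→S gives 9>3]
(A,S): not NE [P1→B gives 5>0]
(B,P): not NE [P1→A gives 7>2; P2→S gives 11>9]
(B,Q): not NE [P1→A gives 5>4; P2→S gives 11>6]
(B,R): not NE [P2→S gives 11>4]
(B,S): NE

NE set: (B,S)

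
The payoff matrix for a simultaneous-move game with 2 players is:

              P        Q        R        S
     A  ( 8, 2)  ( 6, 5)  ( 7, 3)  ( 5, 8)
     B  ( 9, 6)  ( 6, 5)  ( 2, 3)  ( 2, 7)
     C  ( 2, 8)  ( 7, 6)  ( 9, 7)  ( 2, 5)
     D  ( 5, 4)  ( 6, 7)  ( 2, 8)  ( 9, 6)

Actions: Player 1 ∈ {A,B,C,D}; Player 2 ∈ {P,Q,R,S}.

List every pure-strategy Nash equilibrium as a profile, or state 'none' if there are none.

No pure NE.

(A,P): not NE [P1→B gives 9>8; P2→S gives 8>2]
(A,Q): not NE [P1→C gives 7>6; P2→S gives 8>5]
(A,R): not NE [P1→C gives 9>7; P2→S gives 8>3]
(A,S): not NE [P1→D gives 9>5]
(B,P): not NE [P2→S gives 7>6]
(B,Q): not NE [P1→C gives 7>6; P2→S gives 7>5]
(B,R): not NE [P1→C gives 9>2; P2→S gives 7>3]
(B,S): not NE [P1→D gives 9>2]
(C,P): not NE [P1→B gives 9>2]
(C,Q): not NE [P2→P gives 8>6]
(C,R): not NE [P2→P gives 8>7]
(C,S): not NE [P1→D gives 9>2; P2→P gives 8>5]
(D,P): not NE [P1→B gives 9>5; P2→R gives 8>4]
(D,Q): not NE [P1→C gives 7>6; P2→R gives 8>7]
(D,R): not NE [P1→C gives 9>2]
(D,S): not NE [P2→R gives 8>6]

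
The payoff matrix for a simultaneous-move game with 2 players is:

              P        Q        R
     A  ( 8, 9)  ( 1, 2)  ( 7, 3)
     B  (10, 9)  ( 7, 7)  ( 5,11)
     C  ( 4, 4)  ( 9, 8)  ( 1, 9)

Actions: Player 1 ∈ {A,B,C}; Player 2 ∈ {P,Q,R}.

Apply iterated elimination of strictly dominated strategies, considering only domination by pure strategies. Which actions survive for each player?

P2 drop Q (R beats it: A:3>2 B:11>7 C:9>8)
P1 drop C (A beats it: P:8>4 R:7>1)
P1→{A,B} P2→{P,R}

Remaining: P1:{A,B} P2:{P,R}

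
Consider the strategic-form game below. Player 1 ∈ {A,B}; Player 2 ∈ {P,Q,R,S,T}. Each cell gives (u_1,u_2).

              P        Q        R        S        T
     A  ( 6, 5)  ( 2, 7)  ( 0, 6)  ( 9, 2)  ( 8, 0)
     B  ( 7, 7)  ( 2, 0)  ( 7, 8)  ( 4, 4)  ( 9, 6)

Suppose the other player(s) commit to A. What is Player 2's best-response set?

argmax u_2 = {Q}

u_2(P vs A) = 5
u_2(Q vs A) = 7
u_2(R vs A) = 6
u_2(S vs A) = 2
u_2(T vs A) = 0
max payoff 7 at {Q}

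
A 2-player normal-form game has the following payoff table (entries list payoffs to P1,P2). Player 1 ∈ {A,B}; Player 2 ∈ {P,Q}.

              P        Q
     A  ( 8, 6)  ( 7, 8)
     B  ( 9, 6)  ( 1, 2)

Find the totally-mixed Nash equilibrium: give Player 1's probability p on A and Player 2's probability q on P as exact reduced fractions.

(p,q) = (2/3, 6/7)

P1 indiff ⇒ q·8+(1-q)·7 = q·9+(1-q)·1 ⇒ q(-1) = (1-q)(-6) ⇒ q = 6/7
P2 indiff ⇒ p·6+(1-p)·6 = p·8+(1-p)·2 ⇒ p(-2) = (1-p)(-4) ⇒ p = 2/3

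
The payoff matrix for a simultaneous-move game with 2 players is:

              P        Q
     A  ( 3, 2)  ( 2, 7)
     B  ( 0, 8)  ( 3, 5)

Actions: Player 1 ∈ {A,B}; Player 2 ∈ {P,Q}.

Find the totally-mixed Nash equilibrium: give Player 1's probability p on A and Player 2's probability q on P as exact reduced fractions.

p=3/8, q=1/4

P1 indiff ⇒ q·3+(1-q)·2 = q·0+(1-q)·3 ⇒ q(3) = (1-q)(1) ⇒ q = 1/4
P2 indiff ⇒ p·2+(1-p)·8 = p·7+(1-p)·5 ⇒ p(-5) = (1-p)(-3) ⇒ p = 3/8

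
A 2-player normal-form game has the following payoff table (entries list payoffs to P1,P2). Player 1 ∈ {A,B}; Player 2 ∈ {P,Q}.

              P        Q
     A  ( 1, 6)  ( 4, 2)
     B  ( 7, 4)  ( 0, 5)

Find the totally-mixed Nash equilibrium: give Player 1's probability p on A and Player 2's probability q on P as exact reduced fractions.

P1 indiff ⇒ q·1+(1-q)·4 = q·7+(1-q)·0 ⇒ q(-6) = (1-q)(-4) ⇒ q = 2/5
P2 indiff ⇒ p·6+(1-p)·4 = p·2+(1-p)·5 ⇒ p(4) = (1-p)(1) ⇒ p = 1/5

p=1/5, q=2/5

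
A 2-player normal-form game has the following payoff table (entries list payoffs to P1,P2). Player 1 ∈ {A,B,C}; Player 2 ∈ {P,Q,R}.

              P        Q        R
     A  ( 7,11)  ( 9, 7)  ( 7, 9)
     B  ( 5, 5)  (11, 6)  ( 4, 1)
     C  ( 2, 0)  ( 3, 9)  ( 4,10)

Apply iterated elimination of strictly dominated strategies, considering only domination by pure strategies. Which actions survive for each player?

Remaining: P1:{A,B} P2:{P,Q}

P1 drop C (A beats it: P:7>2 Q:9>3 R:7>4)
P2 drop R (P beats it: A:11>9 B:5>1)
P1→{A,B} P2→{P,Q}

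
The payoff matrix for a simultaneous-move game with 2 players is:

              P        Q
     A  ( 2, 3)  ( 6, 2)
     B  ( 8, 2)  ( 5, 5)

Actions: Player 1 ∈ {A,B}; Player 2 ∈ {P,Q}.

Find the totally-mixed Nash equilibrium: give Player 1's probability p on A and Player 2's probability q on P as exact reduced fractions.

P1 indiff ⇒ q·2+(1-q)·6 = q·8+(1-q)·5 ⇒ q(-6) = (1-q)(-1) ⇒ q = 1/7
P2 indiff ⇒ p·3+(1-p)·2 = p·2+(1-p)·5 ⇒ p(1) = (1-p)(3) ⇒ p = 3/4

p=3/4, q=1/7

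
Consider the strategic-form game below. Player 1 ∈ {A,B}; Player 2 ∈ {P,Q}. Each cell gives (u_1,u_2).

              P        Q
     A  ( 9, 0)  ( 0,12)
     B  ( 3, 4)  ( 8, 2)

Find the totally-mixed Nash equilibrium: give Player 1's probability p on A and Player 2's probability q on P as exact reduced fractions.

P1 indiff ⇒ q·9+(1-q)·0 = q·3+(1-q)·8 ⇒ q(6) = (1-q)(8) ⇒ q = 4/7
P2 indiff ⇒ p·0+(1-p)·4 = p·12+(1-p)·2 ⇒ p(-12) = (1-p)(-2) ⇒ p = 1/7

P1 mixes 1/7 on A; P2 mixes 4/7 on P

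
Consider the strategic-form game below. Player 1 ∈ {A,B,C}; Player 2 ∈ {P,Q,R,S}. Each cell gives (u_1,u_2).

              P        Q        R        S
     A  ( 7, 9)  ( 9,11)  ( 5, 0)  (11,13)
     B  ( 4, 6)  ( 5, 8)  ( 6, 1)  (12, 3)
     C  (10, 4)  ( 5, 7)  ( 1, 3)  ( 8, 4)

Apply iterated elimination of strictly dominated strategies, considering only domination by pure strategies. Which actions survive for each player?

Survivors P1:{A,B} P2:{Q,S}

P2 drop P (Q beats it: A:11>9 B:8>6 C:7>4)
P1 drop C (A beats it: Q:9>5 R:5>1 S:11>8)
P2 drop R (Q beats it: A:11>0 B:8>1)
P1→{A,B} P2→{Q,S}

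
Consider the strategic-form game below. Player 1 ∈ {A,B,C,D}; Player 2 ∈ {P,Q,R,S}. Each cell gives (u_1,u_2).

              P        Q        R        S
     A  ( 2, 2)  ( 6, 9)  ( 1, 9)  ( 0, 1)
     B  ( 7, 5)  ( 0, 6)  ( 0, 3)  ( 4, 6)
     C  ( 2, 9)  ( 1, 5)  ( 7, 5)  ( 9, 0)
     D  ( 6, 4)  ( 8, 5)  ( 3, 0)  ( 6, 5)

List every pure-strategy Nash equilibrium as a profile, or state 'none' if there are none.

(A,P): not NE [P1→B gives 7>2; P2→R gives 9>2]
(A,Q): not NE [P1→D gives 8>6]
(A,R): not NE [P1→C gives 7>1]
(A,S): not NE [P1→C gives 9>0; P2→R gives 9>1]
(B,P): not NE [P2→S gives 6>5]
(B,Q): not NE [P1→D gives 8>0]
(B,R): not NE [P1→C gives 7>0; P2→S gives 6>3]
(B,S): not NE [P1→C gives 9>4]
(C,P): not NE [P1→B gives 7>2]
(C,Q): not NE [P1→D gives 8>1; P2→P gives 9>5]
(C,R): not NE [P2→P gives 9>5]
(C,S): not NE [P2→P gives 9>0]
(D,P): not NE [P1→B gives 7>6; P2→S gives 5>4]
(D,Q): NE
(D,R): not NE [P1→C gives 7>3; P2→S gives 5>0]
(D,S): not NE [P1→C gives 9>6]

PSNE = {(D,Q)}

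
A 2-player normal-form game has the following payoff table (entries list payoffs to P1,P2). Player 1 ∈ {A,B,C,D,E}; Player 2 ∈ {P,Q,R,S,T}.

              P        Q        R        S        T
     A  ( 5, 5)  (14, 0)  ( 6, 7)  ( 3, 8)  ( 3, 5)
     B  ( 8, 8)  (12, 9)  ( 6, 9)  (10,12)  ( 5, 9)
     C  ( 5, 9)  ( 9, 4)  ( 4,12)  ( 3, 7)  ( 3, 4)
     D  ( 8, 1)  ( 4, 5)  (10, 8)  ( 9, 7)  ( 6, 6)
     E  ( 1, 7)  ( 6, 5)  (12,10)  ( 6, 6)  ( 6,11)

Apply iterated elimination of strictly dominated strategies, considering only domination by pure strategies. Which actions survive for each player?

Survivors P1:{B,D,E} P2:{R,S,T}

P1 drop C (B beats it: P:8>5 Q:12>9 R:6>4 S:10>3 T:5>3)
P2 drop P (R beats it: A:7>5 B:9>8 D:8>1 E:10>7)
P2 drop Q (S beats it: A:8>0 B:12>9 D:7>5 E:6>5)
P1 drop A (D beats it: R:10>6 S:9>3 T:6>3)
P1→{B,D,E} P2→{R,S,T}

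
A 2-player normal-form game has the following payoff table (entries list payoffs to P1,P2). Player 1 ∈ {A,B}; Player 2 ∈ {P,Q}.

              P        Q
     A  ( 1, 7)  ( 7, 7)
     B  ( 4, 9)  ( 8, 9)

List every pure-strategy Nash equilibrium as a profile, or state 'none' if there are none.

PSNE = {(B,P), (B,Q)}

(A,P): not NE [P1→B gives 4>1]
(A,Q): not NE [P1→B gives 8>7]
(B,P): NE
(B,Q): NE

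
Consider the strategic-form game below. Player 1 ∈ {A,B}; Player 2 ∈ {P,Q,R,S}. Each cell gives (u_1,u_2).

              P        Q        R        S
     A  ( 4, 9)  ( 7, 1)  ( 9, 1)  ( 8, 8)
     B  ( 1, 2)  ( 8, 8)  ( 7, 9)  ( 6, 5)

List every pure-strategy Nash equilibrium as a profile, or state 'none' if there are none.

(A,P): NE
(A,Q): not NE [P1→B gives 8>7; P2→P gives 9>1]
(A,R): not NE [P2→P gives 9>1]
(A,S): not NE [P2→P gives 9>8]
(B,P): not NE [P1→A gives 4>1; P2→R gives 9>2]
(B,Q): not NE [P2→R gives 9>8]
(B,R): not NE [P1→A gives 9>7]
(B,S): not NE [P1→A gives 8>6; P2→R gives 9>5]

PSNE = {(A,P)}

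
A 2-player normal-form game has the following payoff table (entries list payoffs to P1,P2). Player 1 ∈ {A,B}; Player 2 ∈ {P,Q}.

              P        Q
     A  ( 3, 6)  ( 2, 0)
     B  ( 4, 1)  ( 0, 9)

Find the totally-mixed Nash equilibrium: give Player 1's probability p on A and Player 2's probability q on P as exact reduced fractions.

p=4/7, q=2/3

P1 indiff ⇒ q·3+(1-q)·2 = q·4+(1-q)·0 ⇒ q(-1) = (1-q)(-2) ⇒ q = 2/3
P2 indiff ⇒ p·6+(1-p)·1 = p·0+(1-p)·9 ⇒ p(6) = (1-p)(8) ⇒ p = 4/7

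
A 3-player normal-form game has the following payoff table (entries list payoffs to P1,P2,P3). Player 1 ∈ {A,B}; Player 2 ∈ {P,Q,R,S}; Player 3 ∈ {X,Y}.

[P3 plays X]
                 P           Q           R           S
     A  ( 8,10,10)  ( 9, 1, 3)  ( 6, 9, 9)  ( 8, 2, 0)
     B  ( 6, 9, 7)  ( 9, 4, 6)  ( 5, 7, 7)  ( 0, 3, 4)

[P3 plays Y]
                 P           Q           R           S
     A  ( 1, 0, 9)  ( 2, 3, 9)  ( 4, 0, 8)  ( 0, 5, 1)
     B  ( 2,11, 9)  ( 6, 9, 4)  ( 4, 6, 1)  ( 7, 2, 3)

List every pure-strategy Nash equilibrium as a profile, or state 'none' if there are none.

(A,P,X): NE
(A,P,Y): not NE [P1→B gives 2>1; P2→S gives 5>0; P3→X gives 10>9]
(A,Q,X): not NE [P2→P gives 10>1; P3→Y gives 9>3]
(A,Q,Y): not NE [P1→B gives 6>2; P2→S gives 5>3]
(A,R,X): not NE [P2→P gives 10>9]
(A,R,Y): not NE [P2→S gives 5>0; P3→X gives 9>8]
(A,S,X): not NE [P2→P gives 10>2; P3→Y gives 1>0]
(A,S,Y): not NE [P1→B gives 7>0]
(B,P,X): not NE [P1→A gives 8>6; P3→Y gives 9>7]
(B,P,Y): NE
(B,Q,X): not NE [P2→P gives 9>4]
(B,Q,Y): not NE [P2→P gives 11>9; P3→X gives 6>4]
(B,R,X): not NE [P1→A gives 6>5; P2→P gives 9>7]
(B,R,Y): not NE [P2→P gives 11>6; P3→X gives 7>1]
(B,S,X): not NE [P1→A gives 8>0; P2→P gives 9>3]
(B,S,Y): not NE [P2→P gives 11>2; P3→X gives 4>3]

Nash profiles: (A,P,X), (B,P,Y)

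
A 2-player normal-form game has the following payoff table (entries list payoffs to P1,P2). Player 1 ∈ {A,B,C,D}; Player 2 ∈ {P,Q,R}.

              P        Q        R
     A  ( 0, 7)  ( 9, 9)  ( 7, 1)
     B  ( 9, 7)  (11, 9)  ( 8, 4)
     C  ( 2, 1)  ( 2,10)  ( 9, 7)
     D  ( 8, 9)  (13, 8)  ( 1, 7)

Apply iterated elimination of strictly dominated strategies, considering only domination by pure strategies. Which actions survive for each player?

P1 drop A (B beats it: P:9>0 Q:11>9 R:8>7)
P2 drop R (Q beats it: B:9>4 C:10>7 D:8>7)
P1 drop C (B beats it: P:9>2 Q:11>2)
P1→{B,D} P2→{P,Q}

IESDS → P1:{B,D} P2:{P,Q}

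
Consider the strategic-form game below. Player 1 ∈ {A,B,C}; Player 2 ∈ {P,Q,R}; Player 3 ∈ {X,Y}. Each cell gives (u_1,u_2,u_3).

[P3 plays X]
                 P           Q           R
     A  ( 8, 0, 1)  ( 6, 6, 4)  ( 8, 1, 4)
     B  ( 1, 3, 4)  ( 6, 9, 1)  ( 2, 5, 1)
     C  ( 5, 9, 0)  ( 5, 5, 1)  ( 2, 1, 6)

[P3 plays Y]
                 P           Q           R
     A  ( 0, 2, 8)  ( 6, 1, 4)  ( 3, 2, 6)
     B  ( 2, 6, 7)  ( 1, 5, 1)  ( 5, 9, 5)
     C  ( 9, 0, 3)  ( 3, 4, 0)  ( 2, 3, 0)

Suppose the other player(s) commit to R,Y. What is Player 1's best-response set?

BR_1 = {B}

u_1(A vs R,Y) = 3
u_1(B vs R,Y) = 5
u_1(C vs R,Y) = 2
max payoff 5 at {B}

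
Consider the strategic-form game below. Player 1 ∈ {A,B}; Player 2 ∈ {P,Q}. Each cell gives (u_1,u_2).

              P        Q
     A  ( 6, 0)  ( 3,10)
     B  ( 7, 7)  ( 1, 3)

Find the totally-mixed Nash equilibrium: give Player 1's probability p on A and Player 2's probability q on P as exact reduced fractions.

P1 indiff ⇒ q·6+(1-q)·3 = q·7+(1-q)·1 ⇒ q(-1) = (1-q)(-2) ⇒ q = 2/3
P2 indiff ⇒ p·0+(1-p)·7 = p·10+(1-p)·3 ⇒ p(-10) = (1-p)(-4) ⇒ p = 2/7

(p,q) = (2/7, 2/3)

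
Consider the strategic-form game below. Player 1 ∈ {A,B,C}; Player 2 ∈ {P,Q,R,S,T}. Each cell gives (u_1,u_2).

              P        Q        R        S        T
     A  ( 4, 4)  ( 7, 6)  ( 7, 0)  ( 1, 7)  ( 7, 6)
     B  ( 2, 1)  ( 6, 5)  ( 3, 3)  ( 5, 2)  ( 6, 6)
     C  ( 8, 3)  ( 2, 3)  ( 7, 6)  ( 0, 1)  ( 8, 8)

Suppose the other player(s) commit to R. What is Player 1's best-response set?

u_1(A vs R) = 7
u_1(B vs R) = 3
u_1(C vs R) = 7
max payoff 7 at {A,C}

argmax u_1 = {A,C}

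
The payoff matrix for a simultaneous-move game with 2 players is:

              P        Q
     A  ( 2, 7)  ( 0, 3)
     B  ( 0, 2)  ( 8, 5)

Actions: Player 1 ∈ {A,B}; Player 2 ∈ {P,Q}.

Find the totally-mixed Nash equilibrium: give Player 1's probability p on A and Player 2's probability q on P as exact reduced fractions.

P1 mixes 3/7 on A; P2 mixes 4/5 on P

P1 indiff ⇒ q·2+(1-q)·0 = q·0+(1-q)·8 ⇒ q(2) = (1-q)(8) ⇒ q = 4/5
P2 indiff ⇒ p·7+(1-p)·2 = p·3+(1-p)·5 ⇒ p(4) = (1-p)(3) ⇒ p = 3/7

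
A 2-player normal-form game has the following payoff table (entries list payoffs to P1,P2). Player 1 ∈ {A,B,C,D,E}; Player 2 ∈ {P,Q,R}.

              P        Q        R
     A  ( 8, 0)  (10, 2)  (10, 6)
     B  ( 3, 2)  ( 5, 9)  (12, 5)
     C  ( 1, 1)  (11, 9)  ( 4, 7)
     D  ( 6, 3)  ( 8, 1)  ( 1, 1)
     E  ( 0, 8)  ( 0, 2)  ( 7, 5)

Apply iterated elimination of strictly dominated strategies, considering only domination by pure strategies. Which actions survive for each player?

P1 drop D (A beats it: P:8>6 Q:10>8 R:10>1)
P1 drop E (A beats it: P:8>0 Q:10>0 R:10>7)
P2 drop P (Q beats it: A:2>0 B:9>2 C:9>1)
P1→{A,B,C} P2→{Q,R}

Remaining: P1:{A,B,C} P2:{Q,R}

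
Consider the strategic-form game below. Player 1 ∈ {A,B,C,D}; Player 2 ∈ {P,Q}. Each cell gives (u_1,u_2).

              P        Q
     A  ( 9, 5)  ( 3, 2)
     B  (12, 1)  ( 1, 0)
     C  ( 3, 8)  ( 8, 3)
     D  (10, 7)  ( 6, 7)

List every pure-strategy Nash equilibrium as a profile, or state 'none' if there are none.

PSNE = {(B,P)}

(A,P): not NE [P1→B gives 12>9]
(A,Q): not NE [P1→C gives 8>3; P2→P gives 5>2]
(B,P): NE
(B,Q): not NE [P1→C gives 8>1; P2→P gives 1>0]
(C,P): not NE [P1→B gives 12>3]
(C,Q): not NE [P2→P gives 8>3]
(D,P): not NE [P1→B gives 12>10]
(D,Q): not NE [P1→C gives 8>6]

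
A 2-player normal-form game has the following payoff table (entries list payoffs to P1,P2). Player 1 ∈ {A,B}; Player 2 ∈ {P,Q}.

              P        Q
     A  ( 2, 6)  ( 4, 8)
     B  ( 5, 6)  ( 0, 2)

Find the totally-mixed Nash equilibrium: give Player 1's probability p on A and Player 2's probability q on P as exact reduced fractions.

P1 indiff ⇒ q·2+(1-q)·4 = q·5+(1-q)·0 ⇒ q(-3) = (1-q)(-4) ⇒ q = 4/7
P2 indiff ⇒ p·6+(1-p)·6 = p·8+(1-p)·2 ⇒ p(-2) = (1-p)(-4) ⇒ p = 2/3

(p,q) = (2/3, 4/7)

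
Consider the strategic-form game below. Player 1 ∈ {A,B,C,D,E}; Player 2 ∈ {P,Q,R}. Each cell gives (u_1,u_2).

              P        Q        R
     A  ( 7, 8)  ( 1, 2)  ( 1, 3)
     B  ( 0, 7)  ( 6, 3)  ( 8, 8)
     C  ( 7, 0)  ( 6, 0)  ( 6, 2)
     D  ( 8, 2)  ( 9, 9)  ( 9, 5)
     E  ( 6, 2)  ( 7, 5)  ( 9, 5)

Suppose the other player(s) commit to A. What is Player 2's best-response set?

P2 best: {P}

u_2(P vs A) = 8
u_2(Q vs A) = 2
u_2(R vs A) = 3
max payoff 8 at {P}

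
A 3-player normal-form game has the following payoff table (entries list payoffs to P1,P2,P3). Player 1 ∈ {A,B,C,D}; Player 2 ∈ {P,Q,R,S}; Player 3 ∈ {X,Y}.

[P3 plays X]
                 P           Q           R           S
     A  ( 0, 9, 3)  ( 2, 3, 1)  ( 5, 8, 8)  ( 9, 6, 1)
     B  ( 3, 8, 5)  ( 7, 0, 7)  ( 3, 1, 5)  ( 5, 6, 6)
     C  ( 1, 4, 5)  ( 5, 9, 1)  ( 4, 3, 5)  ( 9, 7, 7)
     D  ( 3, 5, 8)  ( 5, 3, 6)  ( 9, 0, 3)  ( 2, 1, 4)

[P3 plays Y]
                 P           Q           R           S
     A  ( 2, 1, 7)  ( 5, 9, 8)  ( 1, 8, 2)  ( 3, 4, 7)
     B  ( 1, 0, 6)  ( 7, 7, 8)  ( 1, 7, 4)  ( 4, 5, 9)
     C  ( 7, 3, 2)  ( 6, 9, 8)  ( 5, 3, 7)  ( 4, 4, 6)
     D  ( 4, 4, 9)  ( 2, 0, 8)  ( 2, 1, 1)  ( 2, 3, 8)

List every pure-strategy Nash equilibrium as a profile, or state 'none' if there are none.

(A,P,X): not NE [P1→D gives 3>0; P3→Y gives 7>3]
(A,P,Y): not NE [P1→C gives 7>2; P2→Q gives 9>1]
(A,Q,X): not NE [P1→B gives 7>2; P2→P gives 9>3; P3→Y gives 8>1]
(A,Q,Y): not NE [P1→B gives 7>5]
(A,R,X): not NE [P1→D gives 9>5; P2→P gives 9>8]
(A,R,Y): not NE [P1→C gives 5>1; P2→Q gives 9>8; P3→X gives 8>2]
(A,S,X): not NE [P2→P gives 9>6; P3→Y gives 7>1]
(A,S,Y): not NE [P1→C gives 4>3; P2→Q gives 9>4]
(B,P,X): not NE [P3→Y gives 6>5]
(B,P,Y): not NE [P1→C gives 7>1; P2→R gives 7>0]
(B,Q,X): not NE [P2→P gives 8>0; P3→Y gives 8>7]
(B,Q,Y): NE
(B,R,X): not NE [P1→D gives 9>3; P2→P gives 8>1]
(B,R,Y): not NE [P1→C gives 5>1; P3→X gives 5>4]
(B,S,X): not NE [P1→C gives 9>5; P2→P gives 8>6; P3→Y gives 9>6]
(B,S,Y): not NE [P2→R gives 7>5]
(C,P,X): not NE [P1→D gives 3>1; P2→Q gives 9>4]
(C,P,Y): not NE [P2→Q gives 9>3; P3→X gives 5>2]
(C,Q,X): not NE [P1→B gives 7>5; P3→Y gives 8>1]
(C,Q,Y): not NE [P1→B gives 7>6]
(C,R,X): not NE [P1→D gives 9>4; P2→Q gives 9>3; P3→Y gives 7>5]
(C,R,Y): not NE [P2→Q gives 9>3]
(C,S,X): not NE [P2→Q gives 9>7]
(C,S,Y): not NE [P2→Q gives 9>4; P3→X gives 7>6]
(D,P,X): not NE [P3→Y gives 9>8]
(D,P,Y): not NE [P1→C gives 7>4]
(D,Q,X): not NE [P1→B gives 7>5; P2→P gives 5>3; P3→Y gives 8>6]
(D,Q,Y): not NE [P1→B gives 7>2; P2→P gives 4>0]
(D,R,X): not NE [P2→P gives 5>0]
(D,R,Y): not NE [P1→C gives 5>2; P2→P gives 4>1; P3→X gives 3>1]
(D,S,X): not NE [P1→C gives 9>2; P2→P gives 5>1; P3→Y gives 8>4]
(D,S,Y): not NE [P1→C gives 4>2; P2→P gives 4>3]

PSNE = {(B,Q,Y)}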